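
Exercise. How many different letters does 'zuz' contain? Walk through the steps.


Unique letters in 'zuz': {u, z} = 2 distinct letters.

2


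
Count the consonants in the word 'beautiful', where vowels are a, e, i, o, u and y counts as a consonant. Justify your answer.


Consonants in 'beautiful': b, t, f, l = 4 consonants.

4


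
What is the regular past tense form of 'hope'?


Apply rule: Add -d (word ends in -e). 'hope' becomes 'hoped'.

hoped


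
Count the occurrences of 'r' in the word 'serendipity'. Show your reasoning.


Letter 'r' in 'serendipity': found at position(s) 3 = 1 occurrence(s).

1


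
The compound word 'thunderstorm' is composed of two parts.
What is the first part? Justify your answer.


Split 'thunderstorm' into 'thunder' + 'storm'. The first part is 'thunder'.

thunder


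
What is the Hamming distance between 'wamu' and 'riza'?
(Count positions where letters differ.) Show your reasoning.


Alignment:
Position 1: 'w' vs 'r' = DIFFER
Position 2: 'a' vs 'i' = DIFFER
Position 3: 'm' vs 'z' = DIFFER
Position 4: 'u' vs 'a' = DIFFER
Total differences: 4

4


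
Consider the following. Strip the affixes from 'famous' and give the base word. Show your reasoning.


Remove suffix '-ous' from 'famous' to get root 'fame'.

fame


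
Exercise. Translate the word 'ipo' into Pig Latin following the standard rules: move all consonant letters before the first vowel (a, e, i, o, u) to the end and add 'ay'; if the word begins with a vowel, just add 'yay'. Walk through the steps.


'ipo' starts with a vowel, so add 'yay': 'ipoyay'.

ipoyay


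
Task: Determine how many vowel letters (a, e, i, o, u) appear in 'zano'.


Vowels in 'zano': a, o = 2 vowels.

2


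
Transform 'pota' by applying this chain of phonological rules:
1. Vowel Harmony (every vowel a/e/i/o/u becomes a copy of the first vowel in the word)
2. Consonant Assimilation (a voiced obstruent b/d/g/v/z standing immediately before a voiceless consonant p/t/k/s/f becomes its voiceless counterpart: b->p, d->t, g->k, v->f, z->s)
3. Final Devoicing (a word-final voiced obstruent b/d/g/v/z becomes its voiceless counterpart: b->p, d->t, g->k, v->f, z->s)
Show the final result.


Starting form: 'pota'
Rule 1: Vowel Harmony: all vowels become 'o' (matching first vowel). 'pota' -> 'poto'
Rule 2: Consonant Assimilation: no voiced obstruent (b/d/g/v/z) stands immediately before a voiceless consonant (p/t/k/s/f). No change.
Rule 3: Final Devoicing: the word ends in the vowel 'o', not a consonant. No change.
Final form: 'poto'

poto


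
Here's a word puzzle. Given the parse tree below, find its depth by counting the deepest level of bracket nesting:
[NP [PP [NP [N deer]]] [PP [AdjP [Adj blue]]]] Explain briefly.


Count bracket nesting levels:
'[' at pos 0: depth = 1
'[' at pos 4: depth = 2
'[' at pos 8: depth = 3
'[' at pos 12: depth = 4
'[' at pos 23: depth = 2
'[' at pos 27: depth = 3
'[' at pos 33: depth = 4
Maximum depth reached: 4

4


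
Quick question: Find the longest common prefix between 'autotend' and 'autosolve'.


Compare from the start: 4 characters match: 'auto'. Mismatch at position 5: 't' vs 's'.

auto


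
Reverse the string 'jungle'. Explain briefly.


Reverse 'jungle' character by character: 'elgnuj'.

elgnuj


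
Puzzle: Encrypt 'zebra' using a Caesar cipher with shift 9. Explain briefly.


Shift each letter by 9: z -> i, e -> n, b -> k, r -> a, a -> j. Result: 'inkaj'.

inkaj


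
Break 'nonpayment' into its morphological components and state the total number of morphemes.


Step 1: Identify prefix: 'non' (meaning: not)
Step 2: Identify root: 'pay'
Step 3: Identify suffix(es): 'ment'
Decomposition: non- (prefix: not) + pay (root) + -ment (suffix: action/result)
Total morphemes: 3

3 morphemes (non- (prefix: not) + pay (root) + -ment (suffix: action/result))


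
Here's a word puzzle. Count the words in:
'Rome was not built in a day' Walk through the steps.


Split into words: Rome | was | not | built | in | a | day = 7 words.

7


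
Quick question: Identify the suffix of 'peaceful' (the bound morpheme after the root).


The word 'peaceful' = 'peace' (root) + '-ful' (suffix). The suffix is '-ful'.

ful


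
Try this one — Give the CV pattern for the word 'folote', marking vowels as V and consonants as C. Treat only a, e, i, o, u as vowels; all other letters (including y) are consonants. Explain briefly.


Letter mapping: f = C, o = V, l = C, o = V, t = C, e = V.

CVCVCV


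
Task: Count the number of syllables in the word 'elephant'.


Break 'elephant' into syllables: el-e-phant -> el | e | phant = 3 syllables

3 syllables


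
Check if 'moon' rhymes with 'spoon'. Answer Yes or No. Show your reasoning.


Rime (stressed vowel + following sounds) of 'moon': -oon = /uːn/
Rime of 'spoon': -oon = /uːn/
/uːn/ and /uːn/ are the same ending sound, so the words rhyme.

Yes


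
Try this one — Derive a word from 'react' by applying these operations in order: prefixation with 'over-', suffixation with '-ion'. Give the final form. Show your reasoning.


Step 1: Add prefix 'over-' to 'react' = 'overreact'
Step 2: Add suffix '-ion' to 'overreact' = 'overreaction'

overreaction


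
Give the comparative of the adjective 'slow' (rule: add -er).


Apply comparative formation (add -er): 'slow' -> 'slower'.

slower


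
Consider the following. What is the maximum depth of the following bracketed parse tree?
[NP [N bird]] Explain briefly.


Count bracket nesting levels:
'[' at pos 0: depth = 1
'[' at pos 4: depth = 2
Maximum depth reached: 2

2


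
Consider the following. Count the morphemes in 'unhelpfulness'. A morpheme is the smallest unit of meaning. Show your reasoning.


Decomposition: un- (prefix) + help (root) + -ful (suffix) + -ness (suffix) = 4 morpheme(s)

4 morphemes


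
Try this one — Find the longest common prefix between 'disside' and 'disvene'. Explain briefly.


Compare from the start: 3 characters match: 'dis'. Mismatch at position 4: 's' vs 'v'.

dis


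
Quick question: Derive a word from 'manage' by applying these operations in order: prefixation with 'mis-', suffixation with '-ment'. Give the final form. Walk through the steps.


Step 1: Add prefix 'mis-' to 'manage' = 'mismanage'
Step 2: Add suffix '-ment' to 'mismanage' = 'mismanagement'

mismanagement


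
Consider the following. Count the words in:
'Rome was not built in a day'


Split into words: Rome | was | not | built | in | a | day = 7 words.

7


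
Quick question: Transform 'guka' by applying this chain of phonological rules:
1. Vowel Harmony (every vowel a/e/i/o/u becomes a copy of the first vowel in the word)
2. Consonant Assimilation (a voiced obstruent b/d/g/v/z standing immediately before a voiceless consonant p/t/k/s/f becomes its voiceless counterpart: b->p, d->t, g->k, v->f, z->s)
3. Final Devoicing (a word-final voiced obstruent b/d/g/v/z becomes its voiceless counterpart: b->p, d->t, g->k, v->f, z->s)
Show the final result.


Starting form: 'guka'
Rule 1: Vowel Harmony: all vowels become 'u' (matching first vowel). 'guka' -> 'guku'
Rule 2: Consonant Assimilation: no voiced obstruent (b/d/g/v/z) stands immediately before a voiceless consonant (p/t/k/s/f). No change.
Rule 3: Final Devoicing: the word ends in the vowel 'u', not a consonant. No change.
Final form: 'guku'

guku


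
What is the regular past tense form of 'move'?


Apply rule: Add -d (word ends in -e). 'move' becomes 'moved'.

moved


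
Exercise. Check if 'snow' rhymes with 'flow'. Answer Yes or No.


Rime (stressed vowel + following sounds) of 'snow': -ow = /oʊ/
Rime of 'flow': -ow = /oʊ/
/oʊ/ and /oʊ/ are the same ending sound, so the words rhyme.

Yes


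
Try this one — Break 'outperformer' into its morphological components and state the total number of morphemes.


Step 1: Identify prefix: 'out' (meaning: surpass)
Step 2: Identify root: 'perform'
Step 3: Identify suffix(es): 'er'
Decomposition: out- (prefix: surpass) + perform (root) + -er (suffix: one who)
Total morphemes: 3

3 morphemes (out- (prefix: surpass) + perform (root) + -er (suffix: one who))


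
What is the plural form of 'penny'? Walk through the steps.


Apply rule: Change -y to -ies (consonant + y). 'penny' becomes 'pennies'.

pennies


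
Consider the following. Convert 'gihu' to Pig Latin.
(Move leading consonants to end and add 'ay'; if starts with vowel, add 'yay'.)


'gihu': move consonant cluster 'g' to end and add 'ay': 'ihugay'.

ihugay


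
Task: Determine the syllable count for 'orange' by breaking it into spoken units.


Break 'orange' into syllables: or-ange -> or | ange = 2 syllables

2 syllables


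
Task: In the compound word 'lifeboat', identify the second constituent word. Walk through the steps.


Split 'lifeboat' into 'life' + 'boat'. The second part is 'boat'.

boat


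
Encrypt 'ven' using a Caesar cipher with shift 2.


Shift each letter by 2: v -> x, e -> g, n -> p. Result: 'xgp'.

xgp


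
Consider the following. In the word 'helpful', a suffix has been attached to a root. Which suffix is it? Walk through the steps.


The word 'helpful' = 'help' (root) + '-ful' (suffix). The suffix is '-ful'.

ful


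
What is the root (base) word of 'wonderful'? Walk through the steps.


Remove suffix '-ful' from 'wonderful' to get root 'wonder'.

wonder


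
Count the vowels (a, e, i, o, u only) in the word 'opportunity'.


Vowels in 'opportunity': o, o, u, i = 4 vowels.

4


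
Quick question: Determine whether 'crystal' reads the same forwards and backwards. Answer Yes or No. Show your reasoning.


Forward: 'crystal'
Reversed: 'latsyrc'
They differ.

No


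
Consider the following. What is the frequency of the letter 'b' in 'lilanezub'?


Letter 'b' in 'lilanezub': found at position(s) 9 = 1 occurrence(s).

1


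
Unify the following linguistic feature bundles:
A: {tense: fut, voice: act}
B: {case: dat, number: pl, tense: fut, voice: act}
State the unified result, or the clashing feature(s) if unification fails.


Compare features:
case: A=_ vs B=dat -> unified: dat
number: A=_ vs B=pl -> unified: pl
tense: A=fut vs B=fut -> unified: fut
voice: A=act vs B=act -> unified: act
No clashes found.

Unified: {case: dat, number: pl, tense: fut, voice: act}


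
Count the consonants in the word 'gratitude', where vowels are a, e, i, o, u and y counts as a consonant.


Consonants in 'gratitude': g, r, t, t, d = 5 consonants.

5


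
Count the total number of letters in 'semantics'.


Spell out 'semantics' and number each letter: s(1), e(2), m(3), a(4), n(5), t(6), i(7), c(8), s(9). Total: 9 letters.

9


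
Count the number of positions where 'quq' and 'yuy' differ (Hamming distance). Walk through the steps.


Alignment:
Position 1: 'q' vs 'y' = DIFFER
Position 2: 'u' vs 'u' = match
Position 3: 'q' vs 'y' = DIFFER
Total differences: 2

2


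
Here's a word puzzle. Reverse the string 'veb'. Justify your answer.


Reverse 'veb' character by character: 'bev'.

bev


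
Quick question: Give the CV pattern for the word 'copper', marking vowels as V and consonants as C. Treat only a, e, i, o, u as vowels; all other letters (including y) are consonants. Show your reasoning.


Letter mapping: c = C, o = V, p = C, p = C, e = V, r = C.

CVCCVC


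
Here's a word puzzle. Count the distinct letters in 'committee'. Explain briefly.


Unique letters in 'committee': {c, e, i, m, o, t} = 6 distinct letters.

6


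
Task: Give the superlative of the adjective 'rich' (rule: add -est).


Apply superlative formation (add -est): 'rich' -> 'richest'.

richest


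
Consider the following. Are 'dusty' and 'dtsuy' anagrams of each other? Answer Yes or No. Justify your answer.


Sorted letters of 'dusty': 'dstuy'
Sorted letters of 'dtsuy': 'dstuy'
They match.

Yes


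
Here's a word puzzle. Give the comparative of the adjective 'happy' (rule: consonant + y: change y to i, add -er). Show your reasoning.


Apply comparative formation (consonant + y: change y to i, add -er): 'happy' -> 'happier'.

happier


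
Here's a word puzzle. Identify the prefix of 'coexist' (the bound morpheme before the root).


The word 'coexist' = 'co' (prefix) + 'exist' (root). The prefix is 'co'.

co


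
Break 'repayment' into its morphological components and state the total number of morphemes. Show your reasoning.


Step 1: Identify prefix: 're' (meaning: again)
Step 2: Identify root: 'pay'
Step 3: Identify suffix(es): 'ment'
Decomposition: re- (prefix: again) + pay (root) + -ment (suffix: action/result)
Total morphemes: 3

3 morphemes (re- (prefix: again) + pay (root) + -ment (suffix: action/result))


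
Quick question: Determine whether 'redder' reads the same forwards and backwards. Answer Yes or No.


Forward: 'redder'
Reversed: 'redder'
They are identical.

Yes


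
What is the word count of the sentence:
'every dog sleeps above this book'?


Split into words: every | dog | sleeps | above | this | book = 6 words.

6


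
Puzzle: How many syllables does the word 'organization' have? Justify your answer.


Break 'organization' into syllables: or-gan-i-za-tion -> or | gan | i | za | tion = 5 syllables

5 syllables


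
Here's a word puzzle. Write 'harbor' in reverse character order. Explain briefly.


Reverse 'harbor' character by character: 'robrah'.

robrah


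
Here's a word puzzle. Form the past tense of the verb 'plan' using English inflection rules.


Apply rule: Double final consonant and add -ed. 'plan' becomes 'planned'.

planned


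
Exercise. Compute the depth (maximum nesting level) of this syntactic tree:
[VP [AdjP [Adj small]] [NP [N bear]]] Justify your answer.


Count bracket nesting levels:
'[' at pos 0: depth = 1
'[' at pos 4: depth = 2
'[' at pos 10: depth = 3
'[' at pos 23: depth = 2
'[' at pos 27: depth = 3
Maximum depth reached: 3

3


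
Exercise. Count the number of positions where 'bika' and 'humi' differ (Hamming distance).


Alignment:
Position 1: 'b' vs 'h' = DIFFER
Position 2: 'i' vs 'u' = DIFFER
Position 3: 'k' vs 'm' = DIFFER
Position 4: 'a' vs 'i' = DIFFER
Total differences: 4

4


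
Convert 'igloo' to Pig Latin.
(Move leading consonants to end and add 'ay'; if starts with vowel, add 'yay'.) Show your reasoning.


'igloo' starts with a vowel, so add 'yay': 'iglooyay'.

iglooyay


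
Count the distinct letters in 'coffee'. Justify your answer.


Unique letters in 'coffee': {c, e, f, o} = 4 distinct letters.

4


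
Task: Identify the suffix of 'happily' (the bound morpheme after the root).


The word 'happily' = 'happy' (root) + '-ly' (suffix). The suffix is '-ly'.

ly


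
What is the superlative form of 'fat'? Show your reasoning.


Apply superlative formation (double final consonant, add -est): 'fat' -> 'fattest'.

fattest


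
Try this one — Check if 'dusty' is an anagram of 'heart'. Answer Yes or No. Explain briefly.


Sorted letters of 'dusty': 'dstuy'
Sorted letters of 'heart': 'aehrt'
They do not match.

No


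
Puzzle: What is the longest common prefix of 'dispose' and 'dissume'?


Compare from the start: 3 characters match: 'dis'. Mismatch at position 4: 'p' vs 's'.

dis


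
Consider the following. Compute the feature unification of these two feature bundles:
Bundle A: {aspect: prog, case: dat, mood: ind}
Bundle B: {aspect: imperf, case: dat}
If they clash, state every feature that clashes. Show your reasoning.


Compare features:
aspect: A=prog vs B=imperf -> CLASH
case: A=dat vs B=dat -> unified: dat
mood: A=ind vs B=_ -> unified: ind
Clash detected on feature 'aspect' (prog vs imperf); unification fails.

CLASH on 'aspect' (prog vs imperf)


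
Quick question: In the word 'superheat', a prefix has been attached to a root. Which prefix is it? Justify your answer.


The word 'superheat' = 'super' (prefix) + 'heat' (root). The prefix is 'super'.

super


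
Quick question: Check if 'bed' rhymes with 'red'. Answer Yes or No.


Rime (stressed vowel + following sounds) of 'bed': -ed = /ɛd/
Rime of 'red': -ed = /ɛd/
/ɛd/ and /ɛd/ are the same ending sound, so the words rhyme.

Yes


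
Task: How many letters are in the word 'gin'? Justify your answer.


Spell out 'gin' and number each letter: g(1), i(2), n(3). Total: 3 letters.

3


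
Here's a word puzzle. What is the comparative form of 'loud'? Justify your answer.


Apply comparative formation (add -er): 'loud' -> 'louder'.

louder


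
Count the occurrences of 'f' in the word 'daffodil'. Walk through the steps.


Letter 'f' in 'daffodil': found at position(s) 3, 4 = 2 occurrence(s).

2


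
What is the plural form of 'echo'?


Apply rule: Add -es (consonant + o). 'echo' becomes 'echoes'.

echoes


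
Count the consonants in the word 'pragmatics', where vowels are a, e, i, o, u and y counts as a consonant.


Consonants in 'pragmatics': p, r, g, m, t, c, s = 7 consonants.

7


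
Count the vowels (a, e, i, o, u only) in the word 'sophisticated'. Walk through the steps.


Vowels in 'sophisticated': o, i, i, a, e = 5 vowels.

5


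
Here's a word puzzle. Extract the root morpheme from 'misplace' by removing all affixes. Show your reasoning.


Remove prefix 'mis' from 'misplace' to get root 'place'.

place


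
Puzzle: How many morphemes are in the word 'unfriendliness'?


Decomposition: un- (prefix) + friend (root) + -ly (suffix) + -ness (suffix) = 4 morpheme(s)

4 morphemes


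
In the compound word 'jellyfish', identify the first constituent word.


Split 'jellyfish' into 'jelly' + 'fish'. The first part is 'jelly'.

jelly


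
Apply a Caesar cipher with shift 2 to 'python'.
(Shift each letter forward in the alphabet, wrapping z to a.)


Shift each letter by 2: p -> r, y -> a, t -> v, h -> j, o -> q, n -> p. Result: 'ravjqp'.

ravjqp


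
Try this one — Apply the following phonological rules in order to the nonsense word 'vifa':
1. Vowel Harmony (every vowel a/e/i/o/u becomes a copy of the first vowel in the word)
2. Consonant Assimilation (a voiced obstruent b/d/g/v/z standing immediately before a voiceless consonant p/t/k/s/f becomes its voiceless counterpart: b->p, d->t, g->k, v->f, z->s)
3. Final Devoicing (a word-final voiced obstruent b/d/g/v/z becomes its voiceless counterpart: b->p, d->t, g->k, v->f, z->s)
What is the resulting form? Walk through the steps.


Starting form: 'vifa'
Rule 1: Vowel Harmony: all vowels become 'i' (matching first vowel). 'vifa' -> 'vifi'
Rule 2: Consonant Assimilation: no voiced obstruent (b/d/g/v/z) stands immediately before a voiceless consonant (p/t/k/s/f). No change.
Rule 3: Final Devoicing: the word ends in the vowel 'i', not a consonant. No change.
Final form: 'vifi'

vifi


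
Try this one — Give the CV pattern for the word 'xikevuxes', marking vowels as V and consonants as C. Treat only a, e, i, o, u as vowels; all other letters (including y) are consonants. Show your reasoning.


Letter mapping: x = C, i = V, k = C, e = V, v = C, u = V, x = C, e = V, s = C.

CVCVCVCVC


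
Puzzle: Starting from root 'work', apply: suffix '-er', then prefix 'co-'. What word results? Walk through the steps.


Step 1: Add suffix '-er' to 'work' = 'worker'
Step 2: Add prefix 'co-' to 'worker' = 'coworker'

coworker


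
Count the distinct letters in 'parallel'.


Unique letters in 'parallel': {a, e, l, p, r} = 5 distinct letters.

5


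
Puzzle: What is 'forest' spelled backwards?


Reverse 'forest' character by character: 'tserof'.

tserof


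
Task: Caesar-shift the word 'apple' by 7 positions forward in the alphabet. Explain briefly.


Shift each letter by 7: a -> h, p -> w, p -> w, l -> s, e -> l. Result: 'hwwsl'.

hwwsl


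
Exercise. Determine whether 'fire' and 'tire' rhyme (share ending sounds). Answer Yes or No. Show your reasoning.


Rime (stressed vowel + following sounds) of 'fire': -ire = /aɪər/
Rime of 'tire': -ire = /aɪər/
/aɪər/ and /aɪər/ are the same ending sound, so the words rhyme.

Yes


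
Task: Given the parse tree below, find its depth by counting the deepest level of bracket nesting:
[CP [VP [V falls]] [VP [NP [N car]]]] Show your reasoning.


Count bracket nesting levels:
'[' at pos 0: depth = 1
'[' at pos 4: depth = 2
'[' at pos 8: depth = 3
'[' at pos 19: depth = 2
'[' at pos 23: depth = 3
'[' at pos 27: depth = 4
Maximum depth reached: 4

4


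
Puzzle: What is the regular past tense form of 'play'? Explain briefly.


Apply rule: Add -ed. 'play' becomes 'played'.

played


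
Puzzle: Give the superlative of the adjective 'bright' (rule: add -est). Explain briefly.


Apply superlative formation (add -est): 'bright' -> 'brightest'.

brightest


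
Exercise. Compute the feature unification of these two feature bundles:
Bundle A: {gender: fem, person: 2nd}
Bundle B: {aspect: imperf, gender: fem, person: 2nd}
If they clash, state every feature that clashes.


Compare features:
aspect: A=_ vs B=imperf -> unified: imperf
gender: A=fem vs B=fem -> unified: fem
person: A=2nd vs B=2nd -> unified: 2nd
No clashes found.

Unified: {aspect: imperf, gender: fem, person: 2nd}


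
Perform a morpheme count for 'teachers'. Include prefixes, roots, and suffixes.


Decomposition: teach (root) + -er (suffix) + -s (plural) = 3 morpheme(s)

3 morphemes


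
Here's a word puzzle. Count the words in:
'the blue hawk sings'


Split into words: the | blue | hawk | sings = 4 words.

4


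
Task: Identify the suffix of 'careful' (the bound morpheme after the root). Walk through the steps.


The word 'careful' = 'care' (root) + '-ful' (suffix). The suffix is '-ful'.

ful


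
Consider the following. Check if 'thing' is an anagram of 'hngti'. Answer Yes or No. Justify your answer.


Sorted letters of 'thing': 'ghint'
Sorted letters of 'hngti': 'ghint'
They match.

Yes


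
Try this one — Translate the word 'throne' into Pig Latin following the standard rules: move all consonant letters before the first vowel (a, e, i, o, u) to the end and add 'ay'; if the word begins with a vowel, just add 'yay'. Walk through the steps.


'throne': move consonant cluster 'thr' to end and add 'ay': 'onethray'.

onethray


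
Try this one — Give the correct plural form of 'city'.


Apply rule: Change -y to -ies (consonant + y). 'city' becomes 'cities'.

cities


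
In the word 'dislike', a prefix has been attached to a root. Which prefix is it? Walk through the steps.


The word 'dislike' = 'dis' (prefix) + 'like' (root). The prefix is 'dis'.

dis


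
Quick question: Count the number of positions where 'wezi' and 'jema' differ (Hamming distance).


Alignment:
Position 1: 'w' vs 'j' = DIFFER
Position 2: 'e' vs 'e' = match
Position 3: 'z' vs 'm' = DIFFER
Position 4: 'i' vs 'a' = DIFFER
Total differences: 3

3


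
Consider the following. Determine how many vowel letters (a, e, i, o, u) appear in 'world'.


Vowels in 'world': o = 1 vowels.

1


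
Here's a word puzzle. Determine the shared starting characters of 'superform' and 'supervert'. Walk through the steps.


Compare from the start: 5 characters match: 'super'. Mismatch at position 6: 'f' vs 'v'.

super


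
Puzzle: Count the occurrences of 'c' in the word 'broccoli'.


Letter 'c' in 'broccoli': found at position(s) 4, 5 = 2 occurrence(s).

2


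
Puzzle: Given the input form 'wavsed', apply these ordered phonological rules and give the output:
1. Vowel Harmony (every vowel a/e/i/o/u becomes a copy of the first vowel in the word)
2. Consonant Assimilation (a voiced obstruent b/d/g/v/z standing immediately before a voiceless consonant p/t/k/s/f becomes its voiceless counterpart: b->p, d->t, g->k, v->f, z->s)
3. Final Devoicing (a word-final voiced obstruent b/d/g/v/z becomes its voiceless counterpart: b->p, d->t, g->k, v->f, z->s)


Starting form: 'wavsed'
Rule 1: Vowel Harmony: all vowels become 'a' (matching first vowel). 'wavsed' -> 'wavsad'
Rule 2: Consonant Assimilation: voiced obstruent before voiceless consonant becomes voiceless ('vs' -> 'fs'). 'wavsad' -> 'wafsad'
Rule 3: Final Devoicing: word-final voiced obstruent 'd' becomes voiceless 't'. 'wafsad' -> 'wafsat'
Final form: 'wafsat'

wafsat


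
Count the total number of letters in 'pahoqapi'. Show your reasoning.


Spell out 'pahoqapi' and number each letter: p(1), a(2), h(3), o(4), q(5), a(6), p(7), i(8). Total: 8 letters.

8


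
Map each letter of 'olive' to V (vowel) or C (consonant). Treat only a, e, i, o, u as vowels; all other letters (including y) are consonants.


Letter mapping: o = V, l = C, i = V, v = C, e = V.

VCVCV


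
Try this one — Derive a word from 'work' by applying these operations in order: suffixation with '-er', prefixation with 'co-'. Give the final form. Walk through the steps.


Step 1: Add suffix '-er' to 'work' = 'worker'
Step 2: Add prefix 'co-' to 'worker' = 'coworker'

coworker


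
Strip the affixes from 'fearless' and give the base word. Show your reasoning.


Remove suffix '-less' from 'fearless' to get root 'fear'.

fear


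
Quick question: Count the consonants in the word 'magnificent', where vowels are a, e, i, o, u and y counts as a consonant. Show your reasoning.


Consonants in 'magnificent': m, g, n, f, c, n, t = 7 consonants.

7


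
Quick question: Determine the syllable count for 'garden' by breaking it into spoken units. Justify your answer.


Break 'garden' into syllables: gar-den -> gar | den = 2 syllables

2 syllables


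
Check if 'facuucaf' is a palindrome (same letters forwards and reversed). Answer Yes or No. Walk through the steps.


Forward: 'facuucaf'
Reversed: 'facuucaf'
They are identical.

Yes


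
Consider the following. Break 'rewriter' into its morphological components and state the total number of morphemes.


Step 1: Identify prefix: 're' (meaning: again)
Step 2: Identify root: 'write'
Step 3: Identify suffix(es): 'er'
Decomposition: re- (prefix: again) + write (root) + -er (suffix: one who)
Total morphemes: 3

3 morphemes (re- (prefix: again) + write (root) + -er (suffix: one who))


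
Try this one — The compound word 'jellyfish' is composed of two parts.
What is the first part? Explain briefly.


Split 'jellyfish' into 'jelly' + 'fish'. The first part is 'jelly'.

jelly


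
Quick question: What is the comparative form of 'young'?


Apply comparative formation (add -er): 'young' -> 'younger'.

younger


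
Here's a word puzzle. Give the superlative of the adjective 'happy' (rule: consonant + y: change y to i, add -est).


Apply superlative formation (consonant + y: change y to i, add -est): 'happy' -> 'happiest'.

happiest


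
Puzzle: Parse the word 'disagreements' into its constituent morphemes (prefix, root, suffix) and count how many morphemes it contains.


Step 1: Identify prefix: 'dis' (meaning: not/apart)
Step 2: Identify root: 'agree'
Step 3: Identify suffix(es): 'ment, s'
Decomposition: dis- (prefix: not/apart) + agree (root) + -ment (suffix: action/result) + -s (plural)
Total morphemes: 4

4 morphemes (dis- (prefix: not/apart) + agree (root) + -ment (suffix: action/result) + -s (plural))


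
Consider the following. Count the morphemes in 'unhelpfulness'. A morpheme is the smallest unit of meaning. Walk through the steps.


Decomposition: un- (prefix) + help (root) + -ful (suffix) + -ness (suffix) = 4 morpheme(s)

4 morphemes


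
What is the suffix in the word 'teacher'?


The word 'teacher' = 'teach' (root) + '-er' (suffix). The suffix is '-er'.

er


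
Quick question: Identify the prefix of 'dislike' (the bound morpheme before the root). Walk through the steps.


The word 'dislike' = 'dis' (prefix) + 'like' (root). The prefix is 'dis'.

dis


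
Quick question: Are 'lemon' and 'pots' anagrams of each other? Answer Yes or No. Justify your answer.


Sorted letters of 'lemon': 'elmno'
Sorted letters of 'pots': 'opst'
They do not match.

No


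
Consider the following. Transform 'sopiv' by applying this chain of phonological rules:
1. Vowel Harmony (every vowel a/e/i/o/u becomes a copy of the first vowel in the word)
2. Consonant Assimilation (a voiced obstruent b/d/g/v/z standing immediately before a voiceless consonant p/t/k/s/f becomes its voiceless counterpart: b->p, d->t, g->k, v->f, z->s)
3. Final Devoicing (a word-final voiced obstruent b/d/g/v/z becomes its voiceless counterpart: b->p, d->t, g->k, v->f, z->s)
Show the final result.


Starting form: 'sopiv'
Rule 1: Vowel Harmony: all vowels become 'o' (matching first vowel). 'sopiv' -> 'sopov'
Rule 2: Consonant Assimilation: no voiced obstruent (b/d/g/v/z) stands immediately before a voiceless consonant (p/t/k/s/f). No change.
Rule 3: Final Devoicing: word-final voiced obstruent 'v' becomes voiceless 'f'. 'sopov' -> 'sopof'
Final form: 'sopof'

sopof


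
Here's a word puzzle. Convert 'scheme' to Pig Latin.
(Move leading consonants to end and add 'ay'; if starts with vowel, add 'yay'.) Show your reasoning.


'scheme': move consonant cluster 'sch' to end and add 'ay': 'emeschay'.

emeschay


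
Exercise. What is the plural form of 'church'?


Apply rule: Add -es (sibilant/fricative ending). 'church' becomes 'churches'.

churches


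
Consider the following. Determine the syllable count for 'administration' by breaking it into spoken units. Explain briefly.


Break 'administration' into syllables: ad-min-is-tra-tion -> ad | min | is | tra | tion = 5 syllables

5 syllables


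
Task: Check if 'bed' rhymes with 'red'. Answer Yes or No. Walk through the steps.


Rime (stressed vowel + following sounds) of 'bed': -ed = /ɛd/
Rime of 'red': -ed = /ɛd/
/ɛd/ and /ɛd/ are the same ending sound, so the words rhyme.

Yes


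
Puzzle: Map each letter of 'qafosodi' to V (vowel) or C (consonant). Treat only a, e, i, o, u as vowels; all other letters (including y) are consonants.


Letter mapping: q = C, a = V, f = C, o = V, s = C, o = V, d = C, i = V.

CVCVCVCV


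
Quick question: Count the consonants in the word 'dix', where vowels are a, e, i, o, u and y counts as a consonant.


Consonants in 'dix': d, x = 2 consonants.

2


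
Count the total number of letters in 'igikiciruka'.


Spell out 'igikiciruka' and number each letter: i(1), g(2), i(3), k(4), i(5), c(6), i(7), r(8), u(9), k(10), a(11). Total: 11 letters.

11


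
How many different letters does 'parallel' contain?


Unique letters in 'parallel': {a, e, l, p, r} = 5 distinct letters.

5


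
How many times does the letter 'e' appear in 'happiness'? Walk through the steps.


Letter 'e' in 'happiness': found at position(s) 7 = 1 occurrence(s).

1


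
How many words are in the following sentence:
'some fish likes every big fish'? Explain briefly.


Split into words: some | fish | likes | every | big | fish = 6 words.

6


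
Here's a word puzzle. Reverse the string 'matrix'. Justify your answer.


Reverse 'matrix' character by character: 'xirtam'.

xirtam


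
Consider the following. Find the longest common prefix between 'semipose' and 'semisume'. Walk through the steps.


Compare from the start: 4 characters match: 'semi'. Mismatch at position 5: 'p' vs 's'.

semi


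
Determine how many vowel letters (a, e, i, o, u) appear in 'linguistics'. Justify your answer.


Vowels in 'linguistics': i, u, i, i = 4 vowels.

4


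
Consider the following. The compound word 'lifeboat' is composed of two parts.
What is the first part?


Split 'lifeboat' into 'life' + 'boat'. The first part is 'life'.

life


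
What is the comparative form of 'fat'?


Apply comparative formation (double final consonant, add -er): 'fat' -> 'fatter'.

fatter


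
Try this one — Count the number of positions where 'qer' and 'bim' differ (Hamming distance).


Alignment:
Position 1: 'q' vs 'b' = DIFFER
Position 2: 'e' vs 'i' = DIFFER
Position 3: 'r' vs 'm' = DIFFER
Total differences: 3

3


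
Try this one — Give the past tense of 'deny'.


Apply rule: Change -y to -ied. 'deny' becomes 'denied'.

denied


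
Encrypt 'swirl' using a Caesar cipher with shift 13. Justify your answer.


Shift each letter by 13: s -> f, w -> j, i -> v, r -> e, l -> y. Result: 'fjvey'.

fjvey


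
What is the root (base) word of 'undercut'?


Remove prefix 'under' from 'undercut' to get root 'cut'.

cut


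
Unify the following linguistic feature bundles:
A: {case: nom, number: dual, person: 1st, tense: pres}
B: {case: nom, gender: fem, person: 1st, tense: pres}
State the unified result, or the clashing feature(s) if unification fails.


Compare features:
case: A=nom vs B=nom -> unified: nom
gender: A=_ vs B=fem -> unified: fem
number: A=dual vs B=_ -> unified: dual
person: A=1st vs B=1st -> unified: 1st
tense: A=pres vs B=pres -> unified: pres
No clashes found.

Unified: {case: nom, gender: fem, number: dual, person: 1st, tense: pres}


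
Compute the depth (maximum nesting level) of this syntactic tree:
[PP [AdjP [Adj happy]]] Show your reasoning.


Count bracket nesting levels:
'[' at pos 0: depth = 1
'[' at pos 4: depth = 2
'[' at pos 10: depth = 3
Maximum depth reached: 3

3


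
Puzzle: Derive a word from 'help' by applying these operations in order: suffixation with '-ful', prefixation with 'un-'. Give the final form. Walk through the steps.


Step 1: Add suffix '-ful' to 'help' = 'helpful'
Step 2: Add prefix 'un-' to 'helpful' = 'unhelpful'

unhelpful


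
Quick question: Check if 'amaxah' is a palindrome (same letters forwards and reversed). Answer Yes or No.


Forward: 'amaxah'
Reversed: 'haxama'
They differ.

No


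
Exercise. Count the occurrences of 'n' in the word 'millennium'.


Letter 'n' in 'millennium': found at position(s) 6, 7 = 2 occurrence(s).

2


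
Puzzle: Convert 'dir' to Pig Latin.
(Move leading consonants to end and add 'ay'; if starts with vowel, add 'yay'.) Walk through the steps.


'dir': move consonant cluster 'd' to end and add 'ay': 'irday'.

irday


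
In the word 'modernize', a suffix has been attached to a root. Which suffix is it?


The word 'modernize' = 'modern' (root) + '-ize' (suffix). The suffix is '-ize'.

ize


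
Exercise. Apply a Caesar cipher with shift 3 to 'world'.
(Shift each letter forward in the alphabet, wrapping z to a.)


Shift each letter by 3: w -> z, o -> r, r -> u, l -> o, d -> g. Result: 'zruog'.

zruog


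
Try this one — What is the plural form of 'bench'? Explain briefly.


Apply rule: Add -es (sibilant/fricative ending). 'bench' becomes 'benches'.

benches


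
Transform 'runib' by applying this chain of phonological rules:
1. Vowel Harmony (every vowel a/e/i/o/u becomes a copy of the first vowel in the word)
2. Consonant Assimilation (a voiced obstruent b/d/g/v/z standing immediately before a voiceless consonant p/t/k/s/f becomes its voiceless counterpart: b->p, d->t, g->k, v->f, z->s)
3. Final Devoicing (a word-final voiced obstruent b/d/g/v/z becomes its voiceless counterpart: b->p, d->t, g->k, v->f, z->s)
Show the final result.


Starting form: 'runib'
Rule 1: Vowel Harmony: all vowels become 'u' (matching first vowel). 'runib' -> 'runub'
Rule 2: Consonant Assimilation: no voiced obstruent (b/d/g/v/z) stands immediately before a voiceless consonant (p/t/k/s/f). No change.
Rule 3: Final Devoicing: word-final voiced obstruent 'b' becomes voiceless 'p'. 'runub' -> 'runup'
Final form: 'runup'

runup


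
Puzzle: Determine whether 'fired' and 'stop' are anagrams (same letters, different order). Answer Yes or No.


Sorted letters of 'fired': 'defir'
Sorted letters of 'stop': 'opst'
They do not match.

No


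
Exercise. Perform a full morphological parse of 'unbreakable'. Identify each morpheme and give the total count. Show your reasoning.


Step 1: Identify prefix: 'un' (meaning: not/reverse)
Step 2: Identify root: 'break'
Step 3: Identify suffix(es): 'able'
Decomposition: un- (prefix: not/reverse) + break (root) + -able (suffix: capable of)
Total morphemes: 3

3 morphemes (un- (prefix: not/reverse) + break (root) + -able (suffix: capable of))


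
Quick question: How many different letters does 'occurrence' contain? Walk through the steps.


Unique letters in 'occurrence': {c, e, n, o, r, u} = 6 distinct letters.

6


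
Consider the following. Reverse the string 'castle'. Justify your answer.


Reverse 'castle' character by character: 'eltsac'.

eltsac


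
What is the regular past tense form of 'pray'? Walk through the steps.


Apply rule: Add -ed. 'pray' becomes 'prayed'.

prayed


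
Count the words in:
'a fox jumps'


Split into words: a | fox | jumps = 3 words.

3


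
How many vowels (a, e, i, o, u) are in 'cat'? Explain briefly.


Vowels in 'cat': a = 1 vowels.

1


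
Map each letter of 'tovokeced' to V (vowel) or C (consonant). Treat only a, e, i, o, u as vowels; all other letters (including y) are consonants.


Letter mapping: t = C, o = V, v = C, o = V, k = C, e = V, c = C, e = V, d = C.

CVCVCVCVC


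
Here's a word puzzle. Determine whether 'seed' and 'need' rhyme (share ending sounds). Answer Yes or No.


Rime (stressed vowel + following sounds) of 'seed': -eed = /iːd/
Rime of 'need': -eed = /iːd/
/iːd/ and /iːd/ are the same ending sound, so the words rhyme.

Yes


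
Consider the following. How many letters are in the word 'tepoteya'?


Spell out 'tepoteya' and number each letter: t(1), e(2), p(3), o(4), t(5), e(6), y(7), a(8). Total: 8 letters.

8


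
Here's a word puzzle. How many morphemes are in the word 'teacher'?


Decomposition: teach (root) + -er (suffix) = 2 morpheme(s)

2 morphemes


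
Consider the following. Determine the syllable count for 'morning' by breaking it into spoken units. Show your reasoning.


Break 'morning' into syllables: morn-ing -> morn | ing = 2 syllables

2 syllables


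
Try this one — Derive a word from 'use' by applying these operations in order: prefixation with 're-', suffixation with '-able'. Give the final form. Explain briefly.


Step 1: Add prefix 're-' to 'use' = 'reuse'
Step 2: Add suffix '-able' to 'reuse' = 'reusable'

reusable


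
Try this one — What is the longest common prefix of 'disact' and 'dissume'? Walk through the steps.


Compare from the start: 3 characters match: 'dis'. Mismatch at position 4: 'a' vs 's'.

dis


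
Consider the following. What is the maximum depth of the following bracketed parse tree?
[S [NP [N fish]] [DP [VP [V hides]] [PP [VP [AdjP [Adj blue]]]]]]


Count bracket nesting levels:
'[' at pos 0: depth = 1
'[' at pos 3: depth = 2
'[' at pos 7: depth = 3
'[' at pos 17: depth = 2
'[' at pos 21: depth = 3
'[' at pos 25: depth = 4
'[' at pos 36: depth = 3
'[' at pos 40: depth = 4
'[' at pos 44: depth = 5
'[' at pos 50: depth = 6
Maximum depth reached: 6

6


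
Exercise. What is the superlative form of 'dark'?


Apply superlative formation (add -est): 'dark' -> 'darkest'.

darkest


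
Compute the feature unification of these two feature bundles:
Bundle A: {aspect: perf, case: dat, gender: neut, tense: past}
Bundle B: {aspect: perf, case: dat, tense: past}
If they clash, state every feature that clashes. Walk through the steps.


Compare features:
aspect: A=perf vs B=perf -> unified: perf
case: A=dat vs B=dat -> unified: dat
gender: A=neut vs B=_ -> unified: neut
tense: A=past vs B=past -> unified: past
No clashes found.

Unified: {aspect: perf, case: dat, gender: neut, tense: past}


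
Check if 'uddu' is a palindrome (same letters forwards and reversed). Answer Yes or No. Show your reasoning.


Forward: 'uddu'
Reversed: 'uddu'
They are identical.

Yes
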